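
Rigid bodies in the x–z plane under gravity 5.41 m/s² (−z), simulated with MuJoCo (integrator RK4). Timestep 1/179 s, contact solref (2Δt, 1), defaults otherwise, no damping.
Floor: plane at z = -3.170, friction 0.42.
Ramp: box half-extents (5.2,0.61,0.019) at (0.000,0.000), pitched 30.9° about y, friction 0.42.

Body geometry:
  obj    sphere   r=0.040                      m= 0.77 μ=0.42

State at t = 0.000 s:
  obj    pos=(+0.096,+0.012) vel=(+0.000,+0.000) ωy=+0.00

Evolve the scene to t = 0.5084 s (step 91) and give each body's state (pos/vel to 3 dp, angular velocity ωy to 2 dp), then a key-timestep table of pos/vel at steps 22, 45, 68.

State at t = 0.5084 s:
  obj    pos=(+0.316,-0.120) vel=(+0.866,-0.518) ωy=+25.21

Key-timestep trajectory:
   step    t(s)  obj.x    obj.z    obj.vx   obj.vz 
     22  0.1229   +0.109  +0.004  +0.209  -0.125
     45  0.2514   +0.150  -0.021  +0.428  -0.256
     68  0.3799   +0.219  -0.062  +0.647  -0.387


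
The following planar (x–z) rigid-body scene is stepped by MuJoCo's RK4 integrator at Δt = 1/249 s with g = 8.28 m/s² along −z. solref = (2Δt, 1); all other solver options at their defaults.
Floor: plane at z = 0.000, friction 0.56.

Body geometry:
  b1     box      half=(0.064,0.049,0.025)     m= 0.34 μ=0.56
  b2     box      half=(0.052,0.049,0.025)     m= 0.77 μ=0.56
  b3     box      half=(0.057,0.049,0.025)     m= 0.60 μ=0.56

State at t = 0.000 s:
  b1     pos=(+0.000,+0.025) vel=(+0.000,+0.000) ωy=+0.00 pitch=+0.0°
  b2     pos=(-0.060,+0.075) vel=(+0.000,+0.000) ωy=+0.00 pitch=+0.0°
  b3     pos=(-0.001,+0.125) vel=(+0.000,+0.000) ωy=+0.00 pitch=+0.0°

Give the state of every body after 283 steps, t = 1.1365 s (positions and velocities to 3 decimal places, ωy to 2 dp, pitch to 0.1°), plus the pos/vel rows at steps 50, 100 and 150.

State at t = 1.1365 s:
  b1     pos=(+0.000,+0.025) vel=(+0.000,+0.000) ωy=+0.00 pitch=+0.0°
  b2     pos=(-0.060,+0.075) vel=(+0.000,+0.000) ωy=+0.00 pitch=+0.0°
  b3     pos=(+0.138,+0.025) vel=(+0.000,+0.000) ωy=+0.00 pitch=+180.0°

Key-timestep trajectory:
   step    t(s)  b1.x    b1.z    b1.vx   b1.vz   b2.x    b2.z    b2.vx   b2.vz   b3.x    b3.z    b3.vx   b3.vz 
     50  0.2008   +0.000  +0.025  +0.000  +0.000   -0.060  +0.075  +0.000  +0.000   +0.016  +0.111  +0.160  -0.285
    100  0.4016   +0.000  +0.025  +0.000  +0.000   -0.060  +0.075  +0.000  +0.000   +0.043  +0.112  +0.146  -0.021
    150  0.6024   +0.000  +0.025  +0.000  +0.000   -0.060  +0.075  +0.000  +0.000   +0.090  +0.101  +0.327  -0.165


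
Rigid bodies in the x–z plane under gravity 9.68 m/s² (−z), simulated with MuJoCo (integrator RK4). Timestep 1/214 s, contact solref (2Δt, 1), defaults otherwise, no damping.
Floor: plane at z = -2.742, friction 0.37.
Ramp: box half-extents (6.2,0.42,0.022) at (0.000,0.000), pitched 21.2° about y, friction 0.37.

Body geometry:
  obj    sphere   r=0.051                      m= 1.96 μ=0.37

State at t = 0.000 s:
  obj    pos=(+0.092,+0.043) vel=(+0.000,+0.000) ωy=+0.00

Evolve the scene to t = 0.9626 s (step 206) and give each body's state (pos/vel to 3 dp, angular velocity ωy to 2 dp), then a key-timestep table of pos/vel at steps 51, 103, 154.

State at t = 0.9626 s:
  obj    pos=(+1.172,-0.376) vel=(+2.244,-0.870) ωy=+47.19

Key-timestep trajectory:
   step    t(s)  obj.x    obj.z    obj.vx   obj.vz 
     51  0.2383   +0.158  +0.017  +0.556  -0.216
    103  0.4813   +0.362  -0.062  +1.122  -0.435
    154  0.7196   +0.696  -0.192  +1.678  -0.651


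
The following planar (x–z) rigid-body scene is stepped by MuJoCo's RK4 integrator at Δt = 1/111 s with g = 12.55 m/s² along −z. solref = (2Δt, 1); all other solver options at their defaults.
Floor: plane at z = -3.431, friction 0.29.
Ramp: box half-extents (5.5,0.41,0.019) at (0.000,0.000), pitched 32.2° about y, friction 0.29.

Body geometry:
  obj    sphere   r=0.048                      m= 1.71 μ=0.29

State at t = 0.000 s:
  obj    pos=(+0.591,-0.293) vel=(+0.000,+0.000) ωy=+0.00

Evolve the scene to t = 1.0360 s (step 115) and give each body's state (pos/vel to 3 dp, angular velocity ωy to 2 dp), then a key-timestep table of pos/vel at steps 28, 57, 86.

State at t = 1.0360 s:
  obj    pos=(+2.761,-1.659) vel=(+4.188,-2.637) ωy=+103.07

Key-timestep trajectory:
   step    t(s)  obj.x    obj.z    obj.vx   obj.vz 
     28  0.2523   +0.720  -0.374  +1.020  -0.642
     57  0.5135   +1.124  -0.629  +2.076  -1.307
     86  0.7748   +1.805  -1.057  +3.132  -1.972


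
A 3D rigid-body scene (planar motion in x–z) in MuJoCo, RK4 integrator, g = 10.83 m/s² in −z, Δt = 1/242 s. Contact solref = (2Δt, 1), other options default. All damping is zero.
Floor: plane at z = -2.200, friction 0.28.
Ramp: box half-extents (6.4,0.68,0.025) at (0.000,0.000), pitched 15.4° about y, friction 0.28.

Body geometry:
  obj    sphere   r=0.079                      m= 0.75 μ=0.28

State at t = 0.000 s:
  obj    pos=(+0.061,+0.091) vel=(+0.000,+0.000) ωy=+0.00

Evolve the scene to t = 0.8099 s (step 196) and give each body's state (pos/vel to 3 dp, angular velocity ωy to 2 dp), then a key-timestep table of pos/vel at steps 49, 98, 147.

State at t = 0.8099 s:
  obj    pos=(+0.711,-0.088) vel=(+1.604,-0.442) ωy=+21.06

Key-timestep trajectory:
   step    t(s)  obj.x    obj.z    obj.vx   obj.vz 
     49  0.2025   +0.102  +0.080  +0.401  -0.110
     98  0.4050   +0.223  +0.046  +0.802  -0.221
    147  0.6074   +0.426  -0.010  +1.203  -0.331


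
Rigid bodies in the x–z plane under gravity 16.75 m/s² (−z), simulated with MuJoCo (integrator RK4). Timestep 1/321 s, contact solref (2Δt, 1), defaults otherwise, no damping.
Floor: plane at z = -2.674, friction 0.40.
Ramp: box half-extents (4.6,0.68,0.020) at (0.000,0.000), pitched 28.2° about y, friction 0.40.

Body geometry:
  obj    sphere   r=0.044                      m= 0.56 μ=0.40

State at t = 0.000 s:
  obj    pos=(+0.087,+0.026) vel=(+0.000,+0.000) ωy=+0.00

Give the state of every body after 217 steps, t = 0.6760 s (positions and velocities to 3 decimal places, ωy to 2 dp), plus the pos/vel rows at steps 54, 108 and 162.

State at t = 0.6760 s:
  obj    pos=(+1.226,-0.585) vel=(+3.368,-1.806) ωy=+86.85

Key-timestep trajectory:
   step    t(s)  obj.x    obj.z    obj.vx   obj.vz 
     54  0.1682   +0.158  -0.012  +0.838  -0.450
    108  0.3364   +0.369  -0.125  +1.677  -0.899
    162  0.5047   +0.722  -0.314  +2.515  -1.348


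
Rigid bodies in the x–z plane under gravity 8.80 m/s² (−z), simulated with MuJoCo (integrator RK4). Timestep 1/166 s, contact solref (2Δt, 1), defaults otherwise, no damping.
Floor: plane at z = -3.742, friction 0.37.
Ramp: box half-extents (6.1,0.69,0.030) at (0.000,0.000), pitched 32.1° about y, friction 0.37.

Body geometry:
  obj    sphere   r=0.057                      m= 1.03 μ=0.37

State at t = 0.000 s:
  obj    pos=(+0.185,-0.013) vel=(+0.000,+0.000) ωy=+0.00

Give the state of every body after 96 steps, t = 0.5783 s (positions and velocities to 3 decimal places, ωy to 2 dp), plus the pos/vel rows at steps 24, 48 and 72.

State at t = 0.5783 s:
  obj    pos=(+0.658,-0.310) vel=(+1.636,-1.027) ωy=+33.88

Key-timestep trajectory:
   step    t(s)  obj.x    obj.z    obj.vx   obj.vz 
     24  0.1446   +0.215  -0.032  +0.409  -0.257
     48  0.2892   +0.303  -0.088  +0.818  -0.513
     72  0.4337   +0.451  -0.180  +1.227  -0.770


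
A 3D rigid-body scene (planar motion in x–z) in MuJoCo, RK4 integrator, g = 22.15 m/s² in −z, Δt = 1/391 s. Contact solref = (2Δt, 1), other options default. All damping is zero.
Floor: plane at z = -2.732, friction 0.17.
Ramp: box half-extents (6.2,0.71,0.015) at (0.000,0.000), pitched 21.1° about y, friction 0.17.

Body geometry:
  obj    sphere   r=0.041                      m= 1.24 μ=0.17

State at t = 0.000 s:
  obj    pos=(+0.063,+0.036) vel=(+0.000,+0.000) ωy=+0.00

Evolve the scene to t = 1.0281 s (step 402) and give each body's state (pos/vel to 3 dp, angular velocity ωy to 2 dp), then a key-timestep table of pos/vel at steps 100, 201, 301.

State at t = 1.0281 s:
  obj    pos=(+2.872,-1.048) vel=(+5.463,-2.108) ωy=+142.81

Key-timestep trajectory:
   step    t(s)  obj.x    obj.z    obj.vx   obj.vz 
    100  0.2558   +0.237  -0.031  +1.359  -0.524
    201  0.5141   +0.765  -0.235  +2.732  -1.054
    301  0.7698   +1.638  -0.572  +4.091  -1.579


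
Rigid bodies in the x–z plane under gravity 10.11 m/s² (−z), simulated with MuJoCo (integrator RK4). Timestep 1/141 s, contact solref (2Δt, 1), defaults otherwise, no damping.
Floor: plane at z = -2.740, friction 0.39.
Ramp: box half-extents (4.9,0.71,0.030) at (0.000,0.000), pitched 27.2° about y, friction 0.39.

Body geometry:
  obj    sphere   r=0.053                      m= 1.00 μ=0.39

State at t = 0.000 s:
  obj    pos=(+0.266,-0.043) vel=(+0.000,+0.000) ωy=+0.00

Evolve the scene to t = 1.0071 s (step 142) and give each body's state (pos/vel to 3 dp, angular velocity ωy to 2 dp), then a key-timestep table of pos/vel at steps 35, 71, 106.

State at t = 1.0071 s:
  obj    pos=(+1.755,-0.809) vel=(+2.957,-1.519) ωy=+62.71

Key-timestep trajectory:
   step    t(s)  obj.x    obj.z    obj.vx   obj.vz 
     35  0.2482   +0.356  -0.090  +0.729  -0.375
     71  0.5035   +0.638  -0.235  +1.478  -0.760
    106  0.7518   +1.096  -0.470  +2.207  -1.134


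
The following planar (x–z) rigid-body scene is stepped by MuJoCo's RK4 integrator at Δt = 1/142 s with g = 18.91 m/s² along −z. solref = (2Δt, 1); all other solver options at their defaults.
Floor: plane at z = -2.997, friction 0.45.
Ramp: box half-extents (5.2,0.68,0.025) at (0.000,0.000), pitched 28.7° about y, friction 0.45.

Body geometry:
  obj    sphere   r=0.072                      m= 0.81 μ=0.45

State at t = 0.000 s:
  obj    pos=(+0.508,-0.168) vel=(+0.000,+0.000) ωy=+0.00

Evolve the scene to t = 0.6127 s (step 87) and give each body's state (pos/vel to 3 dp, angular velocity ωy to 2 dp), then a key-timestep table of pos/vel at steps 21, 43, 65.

State at t = 0.6127 s:
  obj    pos=(+1.576,-0.752) vel=(+3.486,-1.908) ωy=+55.18

Key-timestep trajectory:
   step    t(s)  obj.x    obj.z    obj.vx   obj.vz 
     21  0.1479   +0.570  -0.202  +0.842  -0.461
     43  0.3028   +0.769  -0.311  +1.723  -0.943
     65  0.4577   +1.104  -0.494  +2.604  -1.426


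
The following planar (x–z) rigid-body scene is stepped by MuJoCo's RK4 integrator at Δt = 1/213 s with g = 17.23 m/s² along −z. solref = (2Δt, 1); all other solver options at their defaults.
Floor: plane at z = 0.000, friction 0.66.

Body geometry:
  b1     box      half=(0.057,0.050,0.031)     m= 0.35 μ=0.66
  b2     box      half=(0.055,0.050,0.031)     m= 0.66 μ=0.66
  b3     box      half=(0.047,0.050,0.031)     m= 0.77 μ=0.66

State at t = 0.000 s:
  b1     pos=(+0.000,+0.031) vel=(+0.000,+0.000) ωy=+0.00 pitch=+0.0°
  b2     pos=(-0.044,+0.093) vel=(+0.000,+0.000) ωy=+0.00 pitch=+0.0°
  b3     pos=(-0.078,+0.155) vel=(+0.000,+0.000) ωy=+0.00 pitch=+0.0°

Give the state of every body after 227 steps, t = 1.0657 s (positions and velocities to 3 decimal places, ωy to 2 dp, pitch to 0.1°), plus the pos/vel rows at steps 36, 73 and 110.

State at t = 1.0657 s:
  b1     pos=(+0.000,+0.031) vel=(+0.000,+0.000) ωy=+0.00 pitch=+0.0°
  b2     pos=(-0.098,+0.055) vel=(+0.000,+0.000) ωy=+0.00 pitch=-90.0°
  b3     pos=(-0.262,+0.031) vel=(+0.000,+0.000) ωy=+0.00 pitch=+180.0°

Key-timestep trajectory:
   step    t(s)  b1.x    b1.z    b1.vx   b1.vz   b2.x    b2.z    b2.vx   b2.vz   b3.x    b3.z    b3.vx   b3.vz 
     36  0.1690   +0.000  +0.031  +0.003  +0.000   -0.054  +0.095  -0.171  +0.016   -0.106  +0.144  -0.409  -0.252
     73  0.3427   +0.000  +0.031  +0.000  +0.000   -0.107  +0.059  -0.157  +0.088   -0.206  +0.056  -0.481  +0.049
    110  0.5164   +0.000  +0.031  +0.000  +0.000   -0.093  +0.057  -0.014  +0.003   -0.262  +0.031  +0.002  +0.003


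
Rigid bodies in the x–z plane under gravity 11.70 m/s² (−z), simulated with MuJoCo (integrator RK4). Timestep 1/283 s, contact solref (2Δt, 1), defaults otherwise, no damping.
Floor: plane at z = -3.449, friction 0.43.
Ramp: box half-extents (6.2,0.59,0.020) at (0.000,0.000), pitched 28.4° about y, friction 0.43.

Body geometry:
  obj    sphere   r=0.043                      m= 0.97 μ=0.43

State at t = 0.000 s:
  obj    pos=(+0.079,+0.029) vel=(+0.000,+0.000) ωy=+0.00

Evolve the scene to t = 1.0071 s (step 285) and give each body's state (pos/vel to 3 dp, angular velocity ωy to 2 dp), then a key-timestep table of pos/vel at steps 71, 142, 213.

State at t = 1.0071 s:
  obj    pos=(+1.852,-0.930) vel=(+3.521,-1.904) ωy=+93.08

Key-timestep trajectory:
   step    t(s)  obj.x    obj.z    obj.vx   obj.vz 
     71  0.2509   +0.189  -0.031  +0.877  -0.474
    142  0.5018   +0.519  -0.209  +1.754  -0.949
    213  0.7527   +1.069  -0.507  +2.632  -1.423


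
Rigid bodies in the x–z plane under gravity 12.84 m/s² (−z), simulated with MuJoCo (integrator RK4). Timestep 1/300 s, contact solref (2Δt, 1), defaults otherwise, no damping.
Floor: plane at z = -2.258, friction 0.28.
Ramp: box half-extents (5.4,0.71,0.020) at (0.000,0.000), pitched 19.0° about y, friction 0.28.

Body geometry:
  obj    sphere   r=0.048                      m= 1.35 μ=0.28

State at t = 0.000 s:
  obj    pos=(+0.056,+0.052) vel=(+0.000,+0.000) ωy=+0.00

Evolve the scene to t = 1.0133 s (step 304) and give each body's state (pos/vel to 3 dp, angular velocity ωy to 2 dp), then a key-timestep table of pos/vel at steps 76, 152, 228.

State at t = 1.0133 s:
  obj    pos=(+1.506,-0.447) vel=(+2.861,-0.985) ωy=+63.03

Key-timestep trajectory:
   step    t(s)  obj.x    obj.z    obj.vx   obj.vz 
     76  0.2533   +0.147  +0.021  +0.715  -0.246
    152  0.5067   +0.419  -0.072  +1.430  -0.493
    228  0.7600   +0.872  -0.228  +2.146  -0.739


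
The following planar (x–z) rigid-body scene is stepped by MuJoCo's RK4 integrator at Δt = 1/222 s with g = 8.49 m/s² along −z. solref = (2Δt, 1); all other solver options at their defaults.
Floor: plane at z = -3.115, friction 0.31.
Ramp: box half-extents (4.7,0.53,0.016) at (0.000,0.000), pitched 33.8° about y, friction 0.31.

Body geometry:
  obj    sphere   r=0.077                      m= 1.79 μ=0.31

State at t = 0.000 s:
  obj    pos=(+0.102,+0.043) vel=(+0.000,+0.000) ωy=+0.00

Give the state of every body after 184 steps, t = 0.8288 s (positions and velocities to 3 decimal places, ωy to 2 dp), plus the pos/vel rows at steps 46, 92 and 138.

State at t = 0.8288 s:
  obj    pos=(+1.065,-0.601) vel=(+2.324,-1.556) ωy=+36.30

Key-timestep trajectory:
   step    t(s)  obj.x    obj.z    obj.vx   obj.vz 
     46  0.2072   +0.163  +0.003  +0.581  -0.389
     92  0.4144   +0.343  -0.118  +1.162  -0.778
    138  0.6216   +0.644  -0.319  +1.743  -1.167


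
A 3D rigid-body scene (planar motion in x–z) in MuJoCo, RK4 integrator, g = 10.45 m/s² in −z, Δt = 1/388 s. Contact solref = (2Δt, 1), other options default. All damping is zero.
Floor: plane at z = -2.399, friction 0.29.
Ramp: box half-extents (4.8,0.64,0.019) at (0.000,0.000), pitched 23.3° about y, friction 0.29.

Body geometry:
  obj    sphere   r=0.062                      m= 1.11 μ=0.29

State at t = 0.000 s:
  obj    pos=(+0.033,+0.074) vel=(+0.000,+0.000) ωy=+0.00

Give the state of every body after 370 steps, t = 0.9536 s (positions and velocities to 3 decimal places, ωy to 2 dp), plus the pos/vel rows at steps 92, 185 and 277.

State at t = 0.9536 s:
  obj    pos=(+1.266,-0.457) vel=(+2.586,-1.114) ωy=+45.41

Key-timestep trajectory:
   step    t(s)  obj.x    obj.z    obj.vx   obj.vz 
     92  0.2371   +0.109  +0.041  +0.643  -0.277
    185  0.4768   +0.341  -0.059  +1.293  -0.557
    277  0.7139   +0.724  -0.224  +1.936  -0.834


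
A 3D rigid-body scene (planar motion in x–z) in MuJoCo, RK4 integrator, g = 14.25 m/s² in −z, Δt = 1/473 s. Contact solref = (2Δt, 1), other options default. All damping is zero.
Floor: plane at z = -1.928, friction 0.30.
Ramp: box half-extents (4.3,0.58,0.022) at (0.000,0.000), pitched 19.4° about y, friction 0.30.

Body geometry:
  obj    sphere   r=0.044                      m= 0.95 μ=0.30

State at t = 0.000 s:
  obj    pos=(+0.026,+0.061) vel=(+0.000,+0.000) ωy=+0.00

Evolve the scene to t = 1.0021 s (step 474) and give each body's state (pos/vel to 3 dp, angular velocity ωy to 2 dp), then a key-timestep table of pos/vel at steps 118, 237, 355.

State at t = 1.0021 s:
  obj    pos=(+1.627,-0.503) vel=(+3.196,-1.125) ωy=+77.00

Key-timestep trajectory:
   step    t(s)  obj.x    obj.z    obj.vx   obj.vz 
    118  0.2495   +0.125  +0.026  +0.796  -0.280
    237  0.5011   +0.426  -0.080  +1.598  -0.563
    355  0.7505   +0.924  -0.255  +2.393  -0.843


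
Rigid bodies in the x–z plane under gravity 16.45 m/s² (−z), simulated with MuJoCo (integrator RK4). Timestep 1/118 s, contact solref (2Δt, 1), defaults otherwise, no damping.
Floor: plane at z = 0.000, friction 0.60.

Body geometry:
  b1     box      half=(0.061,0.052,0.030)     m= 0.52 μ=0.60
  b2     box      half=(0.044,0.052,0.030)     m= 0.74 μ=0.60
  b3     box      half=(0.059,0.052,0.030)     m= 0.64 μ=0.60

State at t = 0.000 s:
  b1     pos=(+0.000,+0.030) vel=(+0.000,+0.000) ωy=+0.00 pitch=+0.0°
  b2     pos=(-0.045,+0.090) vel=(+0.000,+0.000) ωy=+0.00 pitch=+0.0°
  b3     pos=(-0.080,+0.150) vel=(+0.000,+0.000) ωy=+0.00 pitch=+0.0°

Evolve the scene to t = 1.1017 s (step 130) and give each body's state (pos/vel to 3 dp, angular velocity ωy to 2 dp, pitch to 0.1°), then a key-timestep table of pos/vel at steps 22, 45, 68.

State at t = 1.1017 s:
  b1     pos=(+0.000,+0.030) vel=(+0.000,+0.000) ωy=+0.00 pitch=+0.0°
  b2     pos=(-0.101,+0.044) vel=(+0.000,+0.000) ωy=+0.00 pitch=-90.0°
  b3     pos=(-0.280,+0.030) vel=(+0.000,+0.000) ωy=+0.00 pitch=+180.0°

Key-timestep trajectory:
   step    t(s)  b1.x    b1.z    b1.vx   b1.vz   b2.x    b2.z    b2.vx   b2.vz   b3.x    b3.z    b3.vx   b3.vz 
     22  0.1864   +0.000  +0.030  +0.001  +0.000   -0.048  +0.091  -0.041  +0.017   -0.089  +0.147  -0.115  -0.035
     45  0.3814   +0.000  +0.030  +0.001  +0.001   -0.083  +0.083  -0.388  -0.474   -0.157  +0.073  -0.536  -1.327
     68  0.5763   +0.000  +0.030  +0.000  +0.000   -0.101  +0.044  +0.000  +0.001   -0.253  +0.054  -0.572  -0.361


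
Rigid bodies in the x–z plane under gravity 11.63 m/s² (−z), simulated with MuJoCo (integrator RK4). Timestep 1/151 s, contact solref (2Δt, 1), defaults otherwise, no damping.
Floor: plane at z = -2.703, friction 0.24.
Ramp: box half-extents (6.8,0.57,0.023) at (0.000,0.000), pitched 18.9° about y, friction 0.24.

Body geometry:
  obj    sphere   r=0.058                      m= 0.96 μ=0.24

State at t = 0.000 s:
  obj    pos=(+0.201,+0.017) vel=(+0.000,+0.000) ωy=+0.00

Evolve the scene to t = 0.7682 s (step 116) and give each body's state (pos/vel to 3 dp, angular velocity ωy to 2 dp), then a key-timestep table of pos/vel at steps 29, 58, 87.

State at t = 0.7682 s:
  obj    pos=(+0.952,-0.240) vel=(+1.956,-0.670) ωy=+35.63

Key-timestep trajectory:
   step    t(s)  obj.x    obj.z    obj.vx   obj.vz 
     29  0.1921   +0.248  +0.001  +0.489  -0.167
     58  0.3841   +0.389  -0.048  +0.978  -0.335
     87  0.5762   +0.624  -0.128  +1.467  -0.502


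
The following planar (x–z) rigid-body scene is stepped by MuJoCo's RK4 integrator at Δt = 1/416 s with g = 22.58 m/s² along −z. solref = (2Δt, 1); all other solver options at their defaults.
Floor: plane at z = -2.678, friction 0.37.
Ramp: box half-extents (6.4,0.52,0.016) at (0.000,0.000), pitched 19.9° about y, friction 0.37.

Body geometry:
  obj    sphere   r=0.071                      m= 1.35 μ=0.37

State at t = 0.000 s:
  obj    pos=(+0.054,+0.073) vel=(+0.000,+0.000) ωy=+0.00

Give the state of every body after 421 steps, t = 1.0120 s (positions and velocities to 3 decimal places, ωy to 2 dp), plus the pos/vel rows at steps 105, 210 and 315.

State at t = 1.0120 s:
  obj    pos=(+2.698,-0.884) vel=(+5.224,-1.891) ωy=+78.25

Key-timestep trajectory:
   step    t(s)  obj.x    obj.z    obj.vx   obj.vz 
    105  0.2524   +0.218  +0.013  +1.303  -0.472
    210  0.5048   +0.712  -0.165  +2.606  -0.943
    315  0.7572   +1.534  -0.463  +3.909  -1.415


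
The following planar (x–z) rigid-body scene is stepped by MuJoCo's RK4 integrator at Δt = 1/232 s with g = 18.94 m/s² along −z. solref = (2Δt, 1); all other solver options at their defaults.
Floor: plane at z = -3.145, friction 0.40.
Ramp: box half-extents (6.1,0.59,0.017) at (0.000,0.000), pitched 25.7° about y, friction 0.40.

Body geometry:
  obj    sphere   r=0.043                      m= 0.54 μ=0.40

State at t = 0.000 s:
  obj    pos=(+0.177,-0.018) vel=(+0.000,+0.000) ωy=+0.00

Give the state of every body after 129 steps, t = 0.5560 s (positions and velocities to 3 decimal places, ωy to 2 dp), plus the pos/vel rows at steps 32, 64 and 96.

State at t = 0.5560 s:
  obj    pos=(+0.994,-0.412) vel=(+2.939,-1.415) ωy=+75.84

Key-timestep trajectory:
   step    t(s)  obj.x    obj.z    obj.vx   obj.vz 
     32  0.1379   +0.227  -0.043  +0.729  -0.351
     64  0.2759   +0.378  -0.115  +1.458  -0.702
     96  0.4138   +0.629  -0.236  +2.187  -1.053


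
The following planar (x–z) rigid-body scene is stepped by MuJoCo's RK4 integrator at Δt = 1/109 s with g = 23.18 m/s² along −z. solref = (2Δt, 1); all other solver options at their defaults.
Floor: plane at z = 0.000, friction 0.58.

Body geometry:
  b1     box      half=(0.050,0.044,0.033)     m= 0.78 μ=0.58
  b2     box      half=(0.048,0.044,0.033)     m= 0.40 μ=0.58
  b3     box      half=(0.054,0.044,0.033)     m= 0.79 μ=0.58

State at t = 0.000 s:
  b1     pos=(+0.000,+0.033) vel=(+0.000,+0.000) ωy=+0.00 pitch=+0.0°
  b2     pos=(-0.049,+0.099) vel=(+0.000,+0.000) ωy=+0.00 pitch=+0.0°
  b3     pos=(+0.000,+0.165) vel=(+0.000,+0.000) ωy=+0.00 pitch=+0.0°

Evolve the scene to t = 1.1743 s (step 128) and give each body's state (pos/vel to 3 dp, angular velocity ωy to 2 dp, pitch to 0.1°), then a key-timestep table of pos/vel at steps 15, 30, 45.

State at t = 1.1743 s:
  b1     pos=(+0.000,+0.033) vel=(+0.000,+0.000) ωy=+0.00 pitch=+0.0°
  b2     pos=(-0.050,+0.099) vel=(+0.000,+0.000) ωy=+0.00 pitch=-0.2°
  b3     pos=(+0.131,+0.033) vel=(+0.000,+0.000) ωy=+0.00 pitch=+180.0°

Key-timestep trajectory:
   step    t(s)  b1.x    b1.z    b1.vx   b1.vz   b2.x    b2.z    b2.vx   b2.vz   b3.x    b3.z    b3.vx   b3.vz 
     15  0.1376   +0.000  +0.033  -0.001  +0.000   -0.049  +0.099  -0.002  +0.000   +0.005  +0.164  +0.105  -0.018
     30  0.2752   +0.000  +0.033  -0.001  -0.003   -0.050  +0.099  -0.003  +0.001   +0.047  +0.118  +0.665  -0.182
     45  0.4128   +0.000  +0.033  +0.000  +0.000   -0.050  +0.099  +0.000  +0.000   +0.134  +0.022  -0.022  +0.207


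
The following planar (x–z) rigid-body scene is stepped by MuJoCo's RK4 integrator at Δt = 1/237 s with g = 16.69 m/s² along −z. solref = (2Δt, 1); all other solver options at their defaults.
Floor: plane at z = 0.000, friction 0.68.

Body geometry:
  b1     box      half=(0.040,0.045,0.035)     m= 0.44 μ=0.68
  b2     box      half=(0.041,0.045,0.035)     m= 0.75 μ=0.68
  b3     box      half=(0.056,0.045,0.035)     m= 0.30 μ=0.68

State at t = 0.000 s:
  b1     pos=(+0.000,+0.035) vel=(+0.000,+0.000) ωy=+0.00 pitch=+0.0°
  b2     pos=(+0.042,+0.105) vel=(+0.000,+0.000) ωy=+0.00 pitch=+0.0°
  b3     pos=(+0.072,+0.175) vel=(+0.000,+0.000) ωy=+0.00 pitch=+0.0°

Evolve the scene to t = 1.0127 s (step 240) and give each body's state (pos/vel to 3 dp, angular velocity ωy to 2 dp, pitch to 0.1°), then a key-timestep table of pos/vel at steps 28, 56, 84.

State at t = 1.0127 s:
  b1     pos=(+0.000,+0.035) vel=(+0.000,+0.000) ωy=+0.00 pitch=+0.0°
  b2     pos=(+0.084,+0.041) vel=(+0.000,+0.000) ωy=+0.00 pitch=+90.0°
  b3     pos=(+0.286,+0.035) vel=(+0.000,+0.000) ωy=+0.00 pitch=+180.0°

Key-timestep trajectory:
   step    t(s)  b1.x    b1.z    b1.vx   b1.vz   b2.x    b2.z    b2.vx   b2.vz   b3.x    b3.z    b3.vx   b3.vz 
     28  0.1181   +0.000  +0.035  -0.001  +0.000   +0.051  +0.103  +0.182  -0.061   +0.099  +0.162  +0.513  -0.322
     56  0.2363   +0.000  +0.035  +0.000  +0.000   +0.085  +0.047  +0.322  -1.267   +0.183  +0.058  +0.967  -0.158
     84  0.3544   +0.000  +0.035  +0.000  +0.000   +0.084  +0.041  +0.000  +0.000   +0.256  +0.059  +0.633  -0.319


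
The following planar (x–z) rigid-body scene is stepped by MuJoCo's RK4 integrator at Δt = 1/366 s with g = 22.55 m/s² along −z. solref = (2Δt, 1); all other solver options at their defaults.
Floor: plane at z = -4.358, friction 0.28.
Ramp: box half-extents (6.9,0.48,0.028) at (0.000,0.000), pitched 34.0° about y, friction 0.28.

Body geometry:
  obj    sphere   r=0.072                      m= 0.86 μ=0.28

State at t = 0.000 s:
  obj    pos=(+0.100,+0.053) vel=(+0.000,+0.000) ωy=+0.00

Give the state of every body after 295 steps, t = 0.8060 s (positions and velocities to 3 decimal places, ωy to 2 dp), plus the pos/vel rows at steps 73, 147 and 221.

State at t = 0.8060 s:
  obj    pos=(+2.526,-1.583) vel=(+6.019,-4.060) ωy=+100.81

Key-timestep trajectory:
   step    t(s)  obj.x    obj.z    obj.vx   obj.vz 
     73  0.1995   +0.249  -0.047  +1.490  -1.005
    147  0.4016   +0.703  -0.353  +2.999  -2.023
    221  0.6038   +1.462  -0.865  +4.509  -3.041


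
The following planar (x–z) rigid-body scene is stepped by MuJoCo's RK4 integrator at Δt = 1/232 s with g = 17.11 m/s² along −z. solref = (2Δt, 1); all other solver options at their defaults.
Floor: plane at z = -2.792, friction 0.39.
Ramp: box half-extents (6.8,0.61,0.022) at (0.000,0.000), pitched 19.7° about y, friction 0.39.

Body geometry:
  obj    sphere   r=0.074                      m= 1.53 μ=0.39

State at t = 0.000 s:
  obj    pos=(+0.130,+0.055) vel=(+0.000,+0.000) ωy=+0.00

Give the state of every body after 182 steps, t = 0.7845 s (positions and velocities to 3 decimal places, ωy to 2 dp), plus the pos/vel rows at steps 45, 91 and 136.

State at t = 0.7845 s:
  obj    pos=(+1.324,-0.372) vel=(+3.043,-1.089) ωy=+43.67

Key-timestep trajectory:
   step    t(s)  obj.x    obj.z    obj.vx   obj.vz 
     45  0.1940   +0.203  +0.029  +0.752  -0.269
     91  0.3922   +0.429  -0.051  +1.521  -0.545
    136  0.5862   +0.797  -0.183  +2.274  -0.814


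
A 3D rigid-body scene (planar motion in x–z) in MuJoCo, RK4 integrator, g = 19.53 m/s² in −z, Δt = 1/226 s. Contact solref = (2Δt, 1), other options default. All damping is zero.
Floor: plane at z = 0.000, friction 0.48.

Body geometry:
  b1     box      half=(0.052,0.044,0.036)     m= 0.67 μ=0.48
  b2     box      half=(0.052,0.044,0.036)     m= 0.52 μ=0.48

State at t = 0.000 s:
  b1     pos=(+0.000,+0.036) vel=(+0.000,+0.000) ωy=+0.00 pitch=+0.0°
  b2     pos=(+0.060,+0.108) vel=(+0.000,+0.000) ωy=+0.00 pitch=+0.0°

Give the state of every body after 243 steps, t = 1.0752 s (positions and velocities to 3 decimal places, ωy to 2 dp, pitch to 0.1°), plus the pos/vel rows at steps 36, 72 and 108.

State at t = 1.0752 s:
  b1     pos=(+0.000,+0.036) vel=(+0.000,+0.000) ωy=+0.00 pitch=+0.0°
  b2     pos=(+0.110,+0.052) vel=(+0.000,+0.000) ωy=+0.00 pitch=+90.0°

Key-timestep trajectory:
   step    t(s)  b1.x    b1.z    b1.vx   b1.vz   b2.x    b2.z    b2.vx   b2.vz 
     36  0.1593   +0.000  +0.036  +0.000  +0.000   +0.092  +0.075  +0.359  -0.929
     72  0.3186   +0.000  +0.036  +0.000  +0.000   +0.137  +0.062  +0.021  +0.004
    108  0.4779   +0.000  +0.036  +0.000  +0.000   +0.107  +0.053  -0.139  +0.168


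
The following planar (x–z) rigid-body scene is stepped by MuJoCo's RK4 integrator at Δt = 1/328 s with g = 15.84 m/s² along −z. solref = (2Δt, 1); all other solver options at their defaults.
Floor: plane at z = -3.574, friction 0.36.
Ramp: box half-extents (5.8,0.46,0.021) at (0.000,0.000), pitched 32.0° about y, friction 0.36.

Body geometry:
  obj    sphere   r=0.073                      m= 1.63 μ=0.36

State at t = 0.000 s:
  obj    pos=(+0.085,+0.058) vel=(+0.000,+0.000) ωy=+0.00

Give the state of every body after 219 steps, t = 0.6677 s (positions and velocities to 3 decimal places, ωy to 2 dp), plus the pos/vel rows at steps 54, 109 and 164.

State at t = 0.6677 s:
  obj    pos=(+1.218,-0.651) vel=(+3.395,-2.121) ωy=+54.83

Key-timestep trajectory:
   step    t(s)  obj.x    obj.z    obj.vx   obj.vz 
     54  0.1646   +0.154  +0.015  +0.837  -0.523
    109  0.3323   +0.366  -0.118  +1.690  -1.056
    164  0.5000   +0.721  -0.339  +2.542  -1.589


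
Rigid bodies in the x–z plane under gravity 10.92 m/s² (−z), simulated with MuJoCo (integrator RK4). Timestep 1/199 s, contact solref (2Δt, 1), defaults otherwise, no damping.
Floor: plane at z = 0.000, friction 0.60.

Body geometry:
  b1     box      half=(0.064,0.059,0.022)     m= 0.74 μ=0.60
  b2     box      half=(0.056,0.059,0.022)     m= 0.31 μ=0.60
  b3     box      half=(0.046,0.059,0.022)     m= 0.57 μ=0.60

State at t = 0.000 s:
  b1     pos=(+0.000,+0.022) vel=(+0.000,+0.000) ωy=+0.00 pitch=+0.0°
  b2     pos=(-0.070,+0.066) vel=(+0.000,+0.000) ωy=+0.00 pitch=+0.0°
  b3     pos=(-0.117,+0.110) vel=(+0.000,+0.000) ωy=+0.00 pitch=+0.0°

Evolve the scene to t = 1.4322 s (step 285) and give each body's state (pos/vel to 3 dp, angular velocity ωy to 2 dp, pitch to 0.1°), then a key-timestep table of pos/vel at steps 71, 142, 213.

State at t = 1.4322 s:
  b1     pos=(+0.001,+0.022) vel=(+0.000,+0.000) ωy=+0.00 pitch=+0.0°
  b2     pos=(-0.083,+0.055) vel=(+0.000,+0.000) ωy=+0.01 pitch=-45.5°
  b3     pos=(-0.153,+0.048) vel=(+0.000,+0.000) ωy=+0.00 pitch=-44.8°

Key-timestep trajectory:
   step    t(s)  b1.x    b1.z    b1.vx   b1.vz   b2.x    b2.z    b2.vx   b2.vz   b3.x    b3.z    b3.vx   b3.vz 
     71  0.3568   +0.000  +0.022  +0.000  +0.000   -0.083  +0.056  -0.004  +0.003   -0.152  +0.048  -0.003  +0.001
    142  0.7136   +0.000  +0.022  +0.000  +0.000   -0.083  +0.056  +0.000  +0.000   -0.153  +0.048  +0.000  +0.000
    213  1.0704   +0.000  +0.022  +0.000  +0.000   -0.083  +0.055  +0.000  +0.000   -0.153  +0.048  +0.000  +0.000


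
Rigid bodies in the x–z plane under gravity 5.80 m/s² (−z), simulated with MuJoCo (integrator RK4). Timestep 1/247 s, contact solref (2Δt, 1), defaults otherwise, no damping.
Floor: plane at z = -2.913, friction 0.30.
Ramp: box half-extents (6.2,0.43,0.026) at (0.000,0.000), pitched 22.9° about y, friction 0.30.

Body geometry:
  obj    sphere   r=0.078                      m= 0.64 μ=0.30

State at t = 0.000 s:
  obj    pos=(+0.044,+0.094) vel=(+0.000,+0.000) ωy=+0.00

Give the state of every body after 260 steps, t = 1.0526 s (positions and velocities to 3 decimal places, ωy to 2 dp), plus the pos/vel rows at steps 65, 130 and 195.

State at t = 1.0526 s:
  obj    pos=(+0.867,-0.253) vel=(+1.563,-0.660) ωy=+21.75

Key-timestep trajectory:
   step    t(s)  obj.x    obj.z    obj.vx   obj.vz 
     65  0.2632   +0.096  +0.073  +0.391  -0.165
    130  0.5263   +0.250  +0.007  +0.782  -0.330
    195  0.7895   +0.507  -0.101  +1.172  -0.495


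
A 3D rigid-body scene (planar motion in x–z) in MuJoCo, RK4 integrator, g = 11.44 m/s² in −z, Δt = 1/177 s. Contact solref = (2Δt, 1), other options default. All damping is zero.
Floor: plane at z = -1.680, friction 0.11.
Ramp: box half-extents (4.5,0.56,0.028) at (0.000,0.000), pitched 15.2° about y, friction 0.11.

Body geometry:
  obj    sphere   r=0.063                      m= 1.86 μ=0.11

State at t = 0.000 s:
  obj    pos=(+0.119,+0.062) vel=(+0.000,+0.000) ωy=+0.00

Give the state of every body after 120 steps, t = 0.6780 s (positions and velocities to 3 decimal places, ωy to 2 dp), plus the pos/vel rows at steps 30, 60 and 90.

State at t = 0.6780 s:
  obj    pos=(+0.594,-0.067) vel=(+1.402,-0.381) ωy=+23.05

Key-timestep trajectory:
   step    t(s)  obj.x    obj.z    obj.vx   obj.vz 
     30  0.1695   +0.149  +0.054  +0.351  -0.095
     60  0.3390   +0.238  +0.030  +0.701  -0.190
     90  0.5085   +0.386  -0.011  +1.051  -0.286


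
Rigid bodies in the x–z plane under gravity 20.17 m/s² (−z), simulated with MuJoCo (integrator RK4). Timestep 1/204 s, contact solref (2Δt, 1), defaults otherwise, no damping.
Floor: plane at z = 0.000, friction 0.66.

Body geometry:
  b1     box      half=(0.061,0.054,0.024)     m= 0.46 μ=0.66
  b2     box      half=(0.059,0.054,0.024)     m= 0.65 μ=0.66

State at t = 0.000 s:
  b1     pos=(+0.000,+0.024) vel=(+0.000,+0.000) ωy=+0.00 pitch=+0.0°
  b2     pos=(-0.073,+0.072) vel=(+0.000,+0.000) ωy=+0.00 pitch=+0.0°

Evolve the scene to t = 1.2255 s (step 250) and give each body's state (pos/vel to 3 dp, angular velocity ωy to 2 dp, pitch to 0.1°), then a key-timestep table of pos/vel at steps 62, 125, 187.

State at t = 1.2255 s:
  b1     pos=(+0.001,+0.024) vel=(+0.001,+0.000) ωy=+0.00 pitch=+0.0°
  b2     pos=(-0.086,+0.057) vel=(+0.000,-0.001) ωy=+0.02 pitch=-41.6°

Key-timestep trajectory:
   step    t(s)  b1.x    b1.z    b1.vx   b1.vz   b2.x    b2.z    b2.vx   b2.vz 
     62  0.3039   +0.000  +0.024  +0.001  +0.000   -0.085  +0.058  +0.000  -0.001
    125  0.6127   +0.001  +0.024  +0.001  +0.000   -0.086  +0.057  +0.000  -0.001
    187  0.9167   +0.001  +0.024  +0.001  +0.000   -0.086  +0.057  +0.000  -0.001


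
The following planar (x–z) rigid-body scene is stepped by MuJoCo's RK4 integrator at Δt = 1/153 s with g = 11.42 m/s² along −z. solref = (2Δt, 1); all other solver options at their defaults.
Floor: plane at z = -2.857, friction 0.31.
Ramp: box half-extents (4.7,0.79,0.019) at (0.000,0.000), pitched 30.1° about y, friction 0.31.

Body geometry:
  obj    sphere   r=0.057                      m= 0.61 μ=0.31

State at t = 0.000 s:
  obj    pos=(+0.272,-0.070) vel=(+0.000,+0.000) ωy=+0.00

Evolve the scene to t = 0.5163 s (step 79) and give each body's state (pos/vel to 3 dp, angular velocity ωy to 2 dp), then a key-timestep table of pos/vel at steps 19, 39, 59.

State at t = 0.5163 s:
  obj    pos=(+0.744,-0.343) vel=(+1.828,-1.059) ωy=+37.04

Key-timestep trajectory:
   step    t(s)  obj.x    obj.z    obj.vx   obj.vz 
     19  0.1242   +0.299  -0.086  +0.440  -0.255
     39  0.2549   +0.387  -0.137  +0.902  -0.523
     59  0.3856   +0.535  -0.222  +1.365  -0.791


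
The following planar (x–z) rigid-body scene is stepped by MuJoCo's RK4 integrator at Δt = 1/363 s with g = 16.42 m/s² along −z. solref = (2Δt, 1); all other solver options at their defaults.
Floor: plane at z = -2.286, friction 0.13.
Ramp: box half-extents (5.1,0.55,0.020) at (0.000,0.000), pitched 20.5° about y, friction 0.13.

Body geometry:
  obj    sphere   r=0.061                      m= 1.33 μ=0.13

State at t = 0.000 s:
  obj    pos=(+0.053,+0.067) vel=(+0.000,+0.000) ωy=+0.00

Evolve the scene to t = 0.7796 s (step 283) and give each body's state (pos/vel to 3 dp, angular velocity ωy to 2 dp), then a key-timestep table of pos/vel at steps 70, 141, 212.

State at t = 0.7796 s:
  obj    pos=(+1.222,-0.371) vel=(+3.000,-1.122) ωy=+52.48

Key-timestep trajectory:
   step    t(s)  obj.x    obj.z    obj.vx   obj.vz 
     70  0.1928   +0.125  +0.040  +0.742  -0.277
    141  0.3884   +0.343  -0.042  +1.495  -0.559
    212  0.5840   +0.709  -0.179  +2.247  -0.840


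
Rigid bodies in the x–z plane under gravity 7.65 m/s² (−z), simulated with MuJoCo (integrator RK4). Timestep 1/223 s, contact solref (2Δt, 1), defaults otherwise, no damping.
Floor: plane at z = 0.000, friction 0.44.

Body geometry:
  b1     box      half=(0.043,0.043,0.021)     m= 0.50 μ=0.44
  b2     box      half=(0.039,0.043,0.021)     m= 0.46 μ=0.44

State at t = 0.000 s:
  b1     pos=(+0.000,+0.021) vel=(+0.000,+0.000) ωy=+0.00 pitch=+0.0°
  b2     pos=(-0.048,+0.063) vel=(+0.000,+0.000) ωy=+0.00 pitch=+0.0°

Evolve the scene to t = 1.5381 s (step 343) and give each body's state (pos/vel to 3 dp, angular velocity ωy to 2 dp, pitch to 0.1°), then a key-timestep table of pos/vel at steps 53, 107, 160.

State at t = 1.5381 s:
  b1     pos=(+0.000,+0.021) vel=(+0.000,+0.000) ωy=+0.00 pitch=+0.0°
  b2     pos=(-0.087,+0.039) vel=(+0.000,+0.000) ωy=+0.00 pitch=-90.0°

Key-timestep trajectory:
   step    t(s)  b1.x    b1.z    b1.vx   b1.vz   b2.x    b2.z    b2.vx   b2.vz 
     53  0.2377   +0.000  +0.021  +0.000  +0.000   -0.074  +0.043  -0.263  -0.018
    107  0.4798   +0.000  +0.021  +0.000  +0.000   -0.102  +0.044  +0.011  -0.001
    160  0.7175   +0.000  +0.021  +0.000  +0.000   -0.082  +0.041  -0.004  -0.001


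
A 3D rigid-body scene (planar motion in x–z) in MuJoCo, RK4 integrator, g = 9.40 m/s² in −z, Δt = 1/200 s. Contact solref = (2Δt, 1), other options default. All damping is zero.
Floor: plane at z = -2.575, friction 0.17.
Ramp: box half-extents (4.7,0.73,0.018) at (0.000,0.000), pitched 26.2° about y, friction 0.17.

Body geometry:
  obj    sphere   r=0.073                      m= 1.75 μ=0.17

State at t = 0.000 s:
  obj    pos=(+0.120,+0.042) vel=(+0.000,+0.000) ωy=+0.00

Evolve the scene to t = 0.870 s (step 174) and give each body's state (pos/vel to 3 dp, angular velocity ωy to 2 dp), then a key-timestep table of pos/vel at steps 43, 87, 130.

State at t = 0.870 s:
  obj    pos=(+1.127,-0.453) vel=(+2.314,-1.139) ωy=+35.32

Key-timestep trajectory:
   step    t(s)  obj.x    obj.z    obj.vx   obj.vz 
     43  0.2150   +0.182  +0.012  +0.572  -0.282
     87  0.4350   +0.372  -0.082  +1.157  -0.569
    130  0.6500   +0.682  -0.234  +1.729  -0.851


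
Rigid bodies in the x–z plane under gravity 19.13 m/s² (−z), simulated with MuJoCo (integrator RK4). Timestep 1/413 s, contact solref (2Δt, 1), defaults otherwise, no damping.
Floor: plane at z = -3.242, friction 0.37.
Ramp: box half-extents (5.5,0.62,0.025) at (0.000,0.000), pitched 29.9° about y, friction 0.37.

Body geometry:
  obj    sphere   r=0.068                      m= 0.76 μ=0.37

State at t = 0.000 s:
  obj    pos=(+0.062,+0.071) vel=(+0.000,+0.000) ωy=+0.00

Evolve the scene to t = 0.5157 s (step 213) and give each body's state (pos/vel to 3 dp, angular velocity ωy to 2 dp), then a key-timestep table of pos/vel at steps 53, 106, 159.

State at t = 0.5157 s:
  obj    pos=(+0.848,-0.380) vel=(+3.045,-1.751) ωy=+51.65

Key-timestep trajectory:
   step    t(s)  obj.x    obj.z    obj.vx   obj.vz 
     53  0.1283   +0.111  +0.044  +0.758  -0.436
    106  0.2567   +0.257  -0.040  +1.516  -0.872
    159  0.3850   +0.500  -0.180  +2.273  -1.307


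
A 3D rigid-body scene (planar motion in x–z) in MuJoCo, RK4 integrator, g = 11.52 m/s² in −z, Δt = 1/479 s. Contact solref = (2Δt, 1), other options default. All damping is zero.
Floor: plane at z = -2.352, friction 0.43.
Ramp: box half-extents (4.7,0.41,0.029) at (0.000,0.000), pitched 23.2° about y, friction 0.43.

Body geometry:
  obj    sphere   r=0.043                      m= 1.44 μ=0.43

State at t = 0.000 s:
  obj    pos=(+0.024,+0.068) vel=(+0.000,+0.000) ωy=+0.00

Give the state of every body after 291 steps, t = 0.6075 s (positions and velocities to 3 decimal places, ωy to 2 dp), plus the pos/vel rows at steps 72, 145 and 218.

State at t = 0.6075 s:
  obj    pos=(+0.574,-0.168) vel=(+1.810,-0.776) ωy=+45.79

Key-timestep trajectory:
   step    t(s)  obj.x    obj.z    obj.vx   obj.vz 
     72  0.1503   +0.058  +0.054  +0.448  -0.192
    145  0.3027   +0.161  +0.010  +0.902  -0.387
    218  0.4551   +0.333  -0.064  +1.356  -0.581


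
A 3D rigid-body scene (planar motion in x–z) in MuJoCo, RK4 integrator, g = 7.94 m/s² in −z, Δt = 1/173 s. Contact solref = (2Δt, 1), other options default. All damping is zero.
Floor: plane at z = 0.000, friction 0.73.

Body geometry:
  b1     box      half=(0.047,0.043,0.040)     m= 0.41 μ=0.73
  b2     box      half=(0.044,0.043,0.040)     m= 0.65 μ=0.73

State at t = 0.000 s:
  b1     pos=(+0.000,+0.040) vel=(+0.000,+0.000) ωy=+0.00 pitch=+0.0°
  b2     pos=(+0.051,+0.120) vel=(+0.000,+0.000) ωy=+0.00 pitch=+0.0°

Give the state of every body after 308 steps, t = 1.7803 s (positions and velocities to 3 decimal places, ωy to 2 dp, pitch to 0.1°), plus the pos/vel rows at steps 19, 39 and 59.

State at t = 1.7803 s:
  b1     pos=(+0.000,+0.040) vel=(+0.000,+0.000) ωy=+0.00 pitch=+0.0°
  b2     pos=(+0.097,+0.044) vel=(+0.000,+0.000) ωy=+0.00 pitch=+90.0°

Key-timestep trajectory:
   step    t(s)  b1.x    b1.z    b1.vx   b1.vz   b2.x    b2.z    b2.vx   b2.vz 
     19  0.1098   +0.000  +0.040  +0.000  +0.000   +0.054  +0.119  +0.062  -0.011
     39  0.2254   +0.000  +0.040  -0.001  +0.000   +0.068  +0.114  +0.199  -0.122
     59  0.3410   +0.000  +0.040  +0.000  +0.000   +0.096  +0.066  +0.249  -0.825
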